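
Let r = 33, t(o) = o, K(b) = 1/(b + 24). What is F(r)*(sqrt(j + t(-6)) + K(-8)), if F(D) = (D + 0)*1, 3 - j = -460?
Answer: 33/16 + 33*sqrt(457) ≈ 707.52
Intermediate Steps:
j = 463 (j = 3 - 1*(-460) = 3 + 460 = 463)
K(b) = 1/(24 + b)
F(D) = D (F(D) = D*1 = D)
F(r)*(sqrt(j + t(-6)) + K(-8)) = 33*(sqrt(463 - 6) + 1/(24 - 8)) = 33*(sqrt(457) + 1/16) = 33*(1/16 + sqrt(457)) = 33/16 + 33*sqrt(457)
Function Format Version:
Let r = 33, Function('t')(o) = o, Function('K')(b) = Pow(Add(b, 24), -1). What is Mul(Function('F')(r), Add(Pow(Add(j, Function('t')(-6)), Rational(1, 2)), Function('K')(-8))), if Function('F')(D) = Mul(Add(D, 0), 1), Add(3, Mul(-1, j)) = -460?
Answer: Add(Rational(33, 16), Mul(33, Pow(457, Rational(1, 2)))) ≈ 707.52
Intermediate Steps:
j = 463 (j = Add(3, Mul(-1, -460)) = Add(3, 460) = 463)
Function('K')(b) = Pow(Add(24, b), -1)
Function('F')(D) = D (Function('F')(D) = Mul(D, 1) = D)
Mul(Function('F')(r), Add(Pow(Add(j, Function('t')(-6)), Rational(1, 2)), Function('K')(-8))) = Mul(33, Add(Pow(Add(463, -6), Rational(1, 2)), Pow(Add(24, -8), -1))) = Mul(33, Add(Pow(457, Rational(1, 2)), Pow(16, -1))) = Mul(33, Add(Pow(457, Rational(1, 2)), Rational(1, 16))) = Mul(33, Add(Rational(1, 16), Pow(457, Rational(1, 2)))) = Add(Rational(33, 16), Mul(33, Pow(457, Rational(1, 2))))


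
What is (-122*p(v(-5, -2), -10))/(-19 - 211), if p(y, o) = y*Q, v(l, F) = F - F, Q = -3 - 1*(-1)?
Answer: 0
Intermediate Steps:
Q = -2 (Q = -3 + 1 = -2)
v(l, F) = 0
p(y, o) = -2*y (p(y, o) = y*(-2) = -2*y)
(-122*p(v(-5, -2), -10))/(-19 - 211) = (-(-244)*0)/(-19 - 211) = -122*0/(-230) = 0*(-1/230) = 0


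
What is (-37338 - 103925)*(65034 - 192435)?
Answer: 17997047463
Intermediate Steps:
(-37338 - 103925)*(65034 - 192435) = -141263*(-127401) = 17997047463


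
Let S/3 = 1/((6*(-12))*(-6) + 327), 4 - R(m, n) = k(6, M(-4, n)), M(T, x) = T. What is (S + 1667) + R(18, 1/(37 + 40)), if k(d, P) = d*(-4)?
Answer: 428836/253 ≈ 1695.0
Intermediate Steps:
k(d, P) = -4*d
R(m, n) = 28 (R(m, n) = 4 - (-4)*6 = 4 - 1*(-24) = 4 + 24 = 28)
S = 1/253 (S = 3/((6*(-12))*(-6) + 327) = 3/(-72*(-6) + 327) = 3/(432 + 327) = 3/759 = 3*(1/759) = 1/253 ≈ 0.0039526)
(S + 1667) + R(18, 1/(37 + 40)) = (1/253 + 1667) + 28 = 421752/253 + 28 = 428836/253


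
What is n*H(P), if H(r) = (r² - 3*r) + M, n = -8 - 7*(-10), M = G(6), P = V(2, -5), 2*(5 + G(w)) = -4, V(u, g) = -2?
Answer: 186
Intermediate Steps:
G(w) = -7 (G(w) = -5 + (½)*(-4) = -5 - 2 = -7)
P = -2
M = -7
n = 62 (n = -8 + 70 = 62)
H(r) = -7 + r² - 3*r (H(r) = (r² - 3*r) - 7 = -7 + r² - 3*r)
n*H(P) = 62*(-7 + (-2)² - 3*(-2)) = 62*(-7 + 4 + 6) = 62*3 = 186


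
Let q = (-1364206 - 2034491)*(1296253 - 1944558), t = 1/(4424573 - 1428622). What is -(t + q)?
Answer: -6601255240499989336/2995951 ≈ -2.2034e+12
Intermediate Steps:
t = 1/2995951 ≈ 3.3378e-7
q = 2203392258585 (q = -3398697*(-648305) = 2203392258585)
-(t + q) = -(1/2995951 + 2203392258585) = -1*6601255240499989336/2995951 = -6601255240499989336/2995951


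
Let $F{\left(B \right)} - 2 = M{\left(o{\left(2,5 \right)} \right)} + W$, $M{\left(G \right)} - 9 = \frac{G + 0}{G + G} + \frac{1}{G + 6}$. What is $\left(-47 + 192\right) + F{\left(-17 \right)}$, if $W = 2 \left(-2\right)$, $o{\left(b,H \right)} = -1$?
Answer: $\frac{1527}{10} \approx 152.7$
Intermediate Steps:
$M{\left(G \right)} = \frac{19}{2} + \frac{1}{6 + G}$ ($M{\left(G \right)} = 9 + \left(\frac{G + 0}{G + G} + \frac{1}{G + 6}\right) = 9 + \left(\frac{G}{2 G} + \frac{1}{6 + G}\right) = 9 + \left(G \frac{1}{2 G} + \frac{1}{6 + G}\right) = 9 + \left(\frac{1}{2} + \frac{1}{6 + G}\right) = \frac{19}{2} + \frac{1}{6 + G}$)
$W = -4$
$F{\left(B \right)} = \frac{77}{10}$ ($F{\left(B \right)} = 2 - \left(4 - \frac{116 + 19 \left(-1\right)}{2 \left(6 - 1\right)}\right) = 2 - \left(4 - \frac{116 - 19}{2 \cdot 5}\right) = 2 - \left(4 - \frac{97}{10}\right) = 2 + \left(\frac{97}{10} - 4\right) = 2 + \frac{57}{10} = \frac{77}{10}$)
$\left(-47 + 192\right) + F{\left(-17 \right)} = \left(-47 + 192\right) + \frac{77}{10} = 145 + \frac{77}{10} = \frac{1527}{10}$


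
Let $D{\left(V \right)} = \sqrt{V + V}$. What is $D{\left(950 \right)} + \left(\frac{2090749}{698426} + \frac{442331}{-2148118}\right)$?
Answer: $\frac{1045560022344}{375075365567} + 10 \sqrt{19} \approx 46.377$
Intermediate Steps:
$D{\left(V \right)} = \sqrt{2} \sqrt{V}$ ($D{\left(V \right)} = \sqrt{2 V} = \sqrt{2} \sqrt{V}$)
$D{\left(950 \right)} + \left(\frac{2090749}{698426} + \frac{442331}{-2148118}\right) = \sqrt{2} \sqrt{950} + \left(\frac{2090749}{698426} + \frac{442331}{-2148118}\right) = \sqrt{2} \cdot 5 \sqrt{38} + \left(2090749 \cdot \frac{1}{698426} + 442331 \left(- \frac{1}{2148118}\right)\right) = 10 \sqrt{19} + \left(\frac{2090749}{698426} - \frac{442331}{2148118}\right) = 10 \sqrt{19} + \frac{1045560022344}{375075365567} = \frac{1045560022344}{375075365567} + 10 \sqrt{19}$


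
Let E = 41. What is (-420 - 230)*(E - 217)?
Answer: 114400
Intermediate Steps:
(-420 - 230)*(E - 217) = (-420 - 230)*(41 - 217) = -650*(-176) = 114400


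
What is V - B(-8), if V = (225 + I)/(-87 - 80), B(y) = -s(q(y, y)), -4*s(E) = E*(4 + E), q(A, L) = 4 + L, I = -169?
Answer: -56/167 ≈ -0.33533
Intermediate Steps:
s(E) = -E*(4 + E)/4
B(y) = (4 + y)*(8 + y)/4 (B(y) = -(-1)*(4 + y)*(4 + (4 + y))/4 = -(-1)*(4 + y)*(8 + y)/4 = (4 + y)*(8 + y)/4)
V = -56/167 (V = (225 - 169)/(-87 - 80) = 56/(-167) = 56*(-1/167) = -56/167 ≈ -0.33533)
V - B(-8) = -56/167 - (4 - 8)*(8 - 8)/4 = -56/167 - (-4)*0/4 = -56/167 - 1*0 = -56/167 + 0 = -56/167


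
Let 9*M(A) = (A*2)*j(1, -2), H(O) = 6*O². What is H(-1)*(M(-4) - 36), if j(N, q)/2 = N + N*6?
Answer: -872/3 ≈ -290.67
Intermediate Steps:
j(N, q) = 14*N (j(N, q) = 2*(N + N*6) = 2*(N + 6*N) = 2*(7*N) = 14*N)
M(A) = 28*A/9 (M(A) = ((A*2)*(14*1))/9 = ((2*A)*14)/9 = (28*A)/9 = 28*A/9)
H(-1)*(M(-4) - 36) = (6*(-1)²)*((28/9)*(-4) - 36) = (6*1)*(-112/9 - 36) = 6*(-436/9) = -872/3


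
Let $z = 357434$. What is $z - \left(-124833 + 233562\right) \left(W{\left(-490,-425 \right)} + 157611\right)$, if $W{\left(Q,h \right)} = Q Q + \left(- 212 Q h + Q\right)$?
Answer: $4757087536325$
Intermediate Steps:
$W{\left(Q,h \right)} = Q + Q^{2} - 212 Q h$ ($W{\left(Q,h \right)} = Q^{2} - \left(- Q + 212 Q h\right) = Q + Q^{2} - 212 Q h$)
$z - \left(-124833 + 233562\right) \left(W{\left(-490,-425 \right)} + 157611\right) = 357434 - \left(-124833 + 233562\right) \left(- 490 \left(1 - 490 - -90100\right) + 157611\right) = 357434 - 108729 \left(- 490 \left(1 - 490 + 90100\right) + 157611\right) = 357434 - 108729 \left(\left(-490\right) 89611 + 157611\right) = 357434 - 108729 \left(-43909390 + 157611\right) = 357434 - 108729 \left(-43751779\right) = 357434 - -4757087178891 = 357434 + 4757087178891 = 4757087536325$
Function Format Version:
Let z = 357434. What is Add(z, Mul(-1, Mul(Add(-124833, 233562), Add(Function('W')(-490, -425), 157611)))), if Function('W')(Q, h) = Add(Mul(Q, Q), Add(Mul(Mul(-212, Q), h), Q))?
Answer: 4757087536325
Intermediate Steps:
Function('W')(Q, h) = Add(Q, Pow(Q, 2), Mul(-212, Q, h)) (Function('W')(Q, h) = Add(Pow(Q, 2), Add(Mul(-212, Q, h), Q)) = Add(Pow(Q, 2), Add(Q, Mul(-212, Q, h))) = Add(Q, Pow(Q, 2), Mul(-212, Q, h)))
Add(z, Mul(-1, Mul(Add(-124833, 233562), Add(Function('W')(-490, -425), 157611)))) = Add(357434, Mul(-1, Mul(Add(-124833, 233562), Add(Mul(-490, Add(1, -490, Mul(-212, -425))), 157611)))) = Add(357434, Mul(-1, Mul(108729, Add(Mul(-490, Add(1, -490, 90100)), 157611)))) = Add(357434, Mul(-1, Mul(108729, Add(Mul(-490, 89611), 157611)))) = Add(357434, Mul(-1, Mul(108729, Add(-43909390, 157611)))) = Add(357434, Mul(-1, Mul(108729, -43751779))) = Add(357434, Mul(-1, -4757087178891)) = Add(357434, 4757087178891) = 4757087536325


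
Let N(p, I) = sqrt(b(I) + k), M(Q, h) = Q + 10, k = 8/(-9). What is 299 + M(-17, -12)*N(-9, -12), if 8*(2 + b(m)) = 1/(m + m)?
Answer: 299 - 7*I*sqrt(1667)/24 ≈ 299.0 - 11.908*I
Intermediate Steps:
b(m) = -2 + 1/(16*m) (b(m) = -2 + 1/(8*(m + m)) = -2 + 1/(8*((2*m))) = -2 + (1/(2*m))/8 = -2 + 1/(16*m))
k = -8/9 (k = 8*(-1/9) = -8/9 ≈ -0.88889)
M(Q, h) = 10 + Q
N(p, I) = sqrt(-26/9 + 1/(16*I)) (N(p, I) = sqrt((-2 + 1/(16*I)) - 8/9) = sqrt(-26/9 + 1/(16*I)))
299 + M(-17, -12)*N(-9, -12) = 299 + (10 - 17)*(sqrt(-416 + 9/(-12))/12) = 299 - 7*sqrt(-416 + 9*(-1/12))/12 = 299 - 7*sqrt(-416 - 3/4)/12 = 299 - 7*sqrt(-1667/4)/12 = 299 - 7*I*sqrt(1667)/2/12 = 299 - 7*I*sqrt(1667)/24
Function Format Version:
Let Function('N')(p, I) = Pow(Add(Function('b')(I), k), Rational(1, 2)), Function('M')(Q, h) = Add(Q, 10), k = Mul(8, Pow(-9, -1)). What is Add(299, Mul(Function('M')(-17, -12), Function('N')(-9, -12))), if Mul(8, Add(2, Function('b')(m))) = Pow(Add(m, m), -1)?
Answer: Add(299, Mul(Rational(-7, 24), I, Pow(1667, Rational(1, 2)))) ≈ Add(299.00, Mul(-11.908, I))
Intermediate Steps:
Function('b')(m) = Add(-2, Mul(Rational(1, 16), Pow(m, -1))) (Function('b')(m) = Add(-2, Mul(Rational(1, 8), Pow(Add(m, m), -1))) = Add(-2, Mul(Rational(1, 8), Pow(Mul(2, m), -1))) = Add(-2, Mul(Rational(1, 8), Mul(Rational(1, 2), Pow(m, -1)))) = Add(-2, Mul(Rational(1, 16), Pow(m, -1))))
k = Rational(-8, 9) (k = Mul(8, Rational(-1, 9)) = Rational(-8, 9) ≈ -0.88889)
Function('M')(Q, h) = Add(10, Q)
Function('N')(p, I) = Pow(Add(Rational(-26, 9), Mul(Rational(1, 16), Pow(I, -1))), Rational(1, 2)) (Function('N')(p, I) = Pow(Add(Add(-2, Mul(Rational(1, 16), Pow(I, -1))), Rational(-8, 9)), Rational(1, 2)) = Pow(Add(Rational(-26, 9), Mul(Rational(1, 16), Pow(I, -1))), Rational(1, 2)))
Add(299, Mul(Function('M')(-17, -12), Function('N')(-9, -12))) = Add(299, Mul(Add(10, -17), Mul(Rational(1, 12), Pow(Add(-416, Mul(9, Pow(-12, -1))), Rational(1, 2))))) = Add(299, Mul(-7, Mul(Rational(1, 12), Pow(Add(-416, Mul(9, Rational(-1, 12))), Rational(1, 2))))) = Add(299, Mul(-7, Mul(Rational(1, 12), Pow(Add(-416, Rational(-3, 4)), Rational(1, 2))))) = Add(299, Mul(-7, Mul(Rational(1, 12), Pow(Rational(-1667, 4), Rational(1, 2))))) = Add(299, Mul(-7, Mul(Rational(1, 12), Mul(Rational(1, 2), I, Pow(1667, Rational(1, 2)))))) = Add(299, Mul(-7, Mul(Rational(1, 24), I, Pow(1667, Rational(1, 2))))) = Add(299, Mul(Rational(-7, 24), I, Pow(1667, Rational(1, 2))))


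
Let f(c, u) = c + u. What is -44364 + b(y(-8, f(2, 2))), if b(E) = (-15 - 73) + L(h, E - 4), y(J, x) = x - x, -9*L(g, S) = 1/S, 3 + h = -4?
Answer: -1600271/36 ≈ -44452.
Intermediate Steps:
h = -7 (h = -3 - 4 = -7)
L(g, S) = -1/(9*S)
y(J, x) = 0
b(E) = -88 - 1/(9*(-4 + E)) (b(E) = (-15 - 73) - 1/(9*(E - 4)) = -88 - 1/(9*(-4 + E)))
-44364 + b(y(-8, f(2, 2))) = -44364 + (3167 - 792*0)/(9*(-4 + 0)) = -44364 + (1/9)*(3167 + 0)/(-4) = -44364 + (1/9)*(-1/4)*3167 = -44364 - 3167/36 = -1600271/36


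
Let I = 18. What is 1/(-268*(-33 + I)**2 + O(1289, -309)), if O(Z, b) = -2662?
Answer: -1/62962 ≈ -1.5883e-5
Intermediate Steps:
1/(-268*(-33 + I)**2 + O(1289, -309)) = 1/(-268*(-33 + 18)**2 - 2662) = 1/(-268*(-15)**2 - 2662) = 1/(-268*225 - 2662) = 1/(-60300 - 2662) = 1/(-62962) = -1/62962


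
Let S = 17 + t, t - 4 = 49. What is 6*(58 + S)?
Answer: 768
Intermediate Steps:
t = 53 (t = 4 + 49 = 53)
S = 70 (S = 17 + 53 = 70)
6*(58 + S) = 6*(58 + 70) = 6*128 = 768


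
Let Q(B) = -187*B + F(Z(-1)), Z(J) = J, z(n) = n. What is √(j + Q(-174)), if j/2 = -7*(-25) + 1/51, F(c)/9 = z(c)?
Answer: √85518381/51 ≈ 181.33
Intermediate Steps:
F(c) = 9*c
j = 17852/51 (j = 2*(-7*(-25) + 1/51) = 2*(175 + 1/51) = 2*(8926/51) = 17852/51 ≈ 350.04)
Q(B) = -9 - 187*B (Q(B) = -187*B + 9*(-1) = -187*B - 9 = -9 - 187*B)
√(j + Q(-174)) = √(17852/51 + (-9 - 187*(-174))) = √(17852/51 + (-9 + 32538)) = √(17852/51 + 32529) = √(1676831/51) = √85518381/51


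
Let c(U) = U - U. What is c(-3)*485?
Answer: 0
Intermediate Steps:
c(U) = 0
c(-3)*485 = 0*485 = 0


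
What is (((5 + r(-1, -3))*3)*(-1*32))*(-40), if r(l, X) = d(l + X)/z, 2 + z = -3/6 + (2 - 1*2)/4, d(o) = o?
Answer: 25344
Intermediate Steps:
z = -5/2 (z = -2 + (-3/6 + (2 - 1*2)/4) = -2 + (-3*⅙ + (2 - 2)*(¼)) = -2 + (-½ + 0*(¼)) = -2 + (-½ + 0) = -2 - ½ = -5/2 ≈ -2.5000)
r(l, X) = -2*X/5 - 2*l/5 (r(l, X) = (l + X)/(-5/2) = (X + l)*(-⅖) = -2*X/5 - 2*l/5)
(((5 + r(-1, -3))*3)*(-1*32))*(-40) = (((5 + (-⅖*(-3) - ⅖*(-1)))*3)*(-1*32))*(-40) = (((5 + (6/5 + ⅖))*3)*(-32))*(-40) = (((5 + 8/5)*3)*(-32))*(-40) = (((33/5)*3)*(-32))*(-40) = ((99/5)*(-32))*(-40) = -3168/5*(-40) = 25344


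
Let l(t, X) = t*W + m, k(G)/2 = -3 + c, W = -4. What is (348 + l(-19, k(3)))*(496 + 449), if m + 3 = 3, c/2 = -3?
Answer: 400680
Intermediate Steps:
c = -6 (c = 2*(-3) = -6)
m = 0 (m = -3 + 3 = 0)
k(G) = -18 (k(G) = 2*(-3 - 6) = 2*(-9) = -18)
l(t, X) = -4*t (l(t, X) = t*(-4) + 0 = -4*t + 0 = -4*t)
(348 + l(-19, k(3)))*(496 + 449) = (348 - 4*(-19))*(496 + 449) = (348 + 76)*945 = 424*945 = 400680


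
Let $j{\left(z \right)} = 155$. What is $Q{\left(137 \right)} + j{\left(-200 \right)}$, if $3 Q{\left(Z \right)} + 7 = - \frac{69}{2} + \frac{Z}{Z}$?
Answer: $\frac{283}{2} \approx 141.5$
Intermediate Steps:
$Q{\left(Z \right)} = - \frac{27}{2}$ ($Q{\left(Z \right)} = - \frac{7}{3} + \frac{- \frac{69}{2} + \frac{Z}{Z}}{3} = - \frac{7}{3} + \frac{\left(-69\right) \frac{1}{2} + 1}{3} = - \frac{7}{3} + \frac{- \frac{69}{2} + 1}{3} = - \frac{7}{3} + \frac{1}{3} \left(- \frac{67}{2}\right) = - \frac{7}{3} - \frac{67}{6} = - \frac{27}{2}$)
$Q{\left(137 \right)} + j{\left(-200 \right)} = - \frac{27}{2} + 155 = \frac{283}{2}$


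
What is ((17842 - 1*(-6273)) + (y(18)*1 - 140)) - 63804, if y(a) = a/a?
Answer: -39828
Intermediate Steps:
y(a) = 1
((17842 - 1*(-6273)) + (y(18)*1 - 140)) - 63804 = ((17842 - 1*(-6273)) + (1*1 - 140)) - 63804 = ((17842 + 6273) + (1 - 140)) - 63804 = (24115 - 139) - 63804 = 23976 - 63804 = -39828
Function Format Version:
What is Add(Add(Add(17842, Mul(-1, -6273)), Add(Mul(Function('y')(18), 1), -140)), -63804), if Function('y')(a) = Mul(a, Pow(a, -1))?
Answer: -39828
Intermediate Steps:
Function('y')(a) = 1
Add(Add(Add(17842, Mul(-1, -6273)), Add(Mul(Function('y')(18), 1), -140)), -63804) = Add(Add(Add(17842, Mul(-1, -6273)), Add(Mul(1, 1), -140)), -63804) = Add(Add(Add(17842, 6273), Add(1, -140)), -63804) = Add(Add(24115, -139), -63804) = Add(23976, -63804) = -39828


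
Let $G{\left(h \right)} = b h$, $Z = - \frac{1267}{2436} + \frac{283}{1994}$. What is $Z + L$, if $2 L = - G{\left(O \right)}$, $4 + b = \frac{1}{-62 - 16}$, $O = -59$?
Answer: $- \frac{267821083}{2255214} \approx -118.76$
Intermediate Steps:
$b = - \frac{313}{78}$ ($b = -4 + \frac{1}{-62 - 16} = -4 + \frac{1}{-78} = -4 - \frac{1}{78} = - \frac{313}{78} \approx -4.0128$)
$Z = - \frac{131215}{346956}$ ($Z = \left(-1267\right) \frac{1}{2436} + 283 \cdot \frac{1}{1994} = - \frac{181}{348} + \frac{283}{1994} = - \frac{131215}{346956} \approx -0.37819$)
$G{\left(h \right)} = - \frac{313 h}{78}$
$L = - \frac{18467}{156}$ ($L = \frac{\left(-1\right) \left(\left(- \frac{313}{78}\right) \left(-59\right)\right)}{2} = \frac{\left(-1\right) \frac{18467}{78}}{2} = \frac{1}{2} \left(- \frac{18467}{78}\right) = - \frac{18467}{156} \approx -118.38$)
$Z + L = - \frac{131215}{346956} - \frac{18467}{156} = - \frac{267821083}{2255214}$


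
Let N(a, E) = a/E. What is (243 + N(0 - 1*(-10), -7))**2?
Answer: 2859481/49 ≈ 58357.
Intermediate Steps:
(243 + N(0 - 1*(-10), -7))**2 = (243 + (0 - 1*(-10))/(-7))**2 = (243 + (0 + 10)*(-1/7))**2 = (243 + 10*(-1/7))**2 = (243 - 10/7)**2 = (1691/7)**2 = 2859481/49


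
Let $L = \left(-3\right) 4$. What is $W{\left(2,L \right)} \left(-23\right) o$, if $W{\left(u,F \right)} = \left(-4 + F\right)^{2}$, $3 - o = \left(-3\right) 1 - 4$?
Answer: $-58880$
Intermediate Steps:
$o = 10$ ($o = 3 - \left(\left(-3\right) 1 - 4\right) = 3 - \left(-3 - 4\right) = 3 - -7 = 3 + 7 = 10$)
$L = -12$
$W{\left(2,L \right)} \left(-23\right) o = \left(-4 - 12\right)^{2} \left(-23\right) 10 = \left(-16\right)^{2} \left(-23\right) 10 = 256 \left(-23\right) 10 = \left(-5888\right) 10 = -58880$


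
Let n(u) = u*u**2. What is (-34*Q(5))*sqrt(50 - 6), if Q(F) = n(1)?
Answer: -68*sqrt(11) ≈ -225.53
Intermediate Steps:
n(u) = u**3
Q(F) = 1 (Q(F) = 1**3 = 1)
(-34*Q(5))*sqrt(50 - 6) = (-34*1)*sqrt(50 - 6) = -68*sqrt(11)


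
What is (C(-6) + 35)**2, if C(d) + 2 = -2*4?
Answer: 625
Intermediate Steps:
C(d) = -10 (C(d) = -2 - 2*4 = -2 - 8 = -10)
(C(-6) + 35)**2 = (-10 + 35)**2 = 25**2 = 625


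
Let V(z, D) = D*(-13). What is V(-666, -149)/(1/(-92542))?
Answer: -179253854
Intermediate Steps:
V(z, D) = -13*D
V(-666, -149)/(1/(-92542)) = (-13*(-149))/(1/(-92542)) = 1937/(-1/92542) = 1937*(-92542) = -179253854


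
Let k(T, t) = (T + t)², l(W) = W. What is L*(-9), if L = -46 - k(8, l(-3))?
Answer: 639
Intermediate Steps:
L = -71 (L = -46 - (8 - 3)² = -46 - 1*5² = -46 - 1*25 = -46 - 25 = -71)
L*(-9) = -71*(-9) = 639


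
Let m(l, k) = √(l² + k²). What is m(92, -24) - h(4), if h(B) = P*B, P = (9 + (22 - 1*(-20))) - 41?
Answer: -40 + 4*√565 ≈ 55.079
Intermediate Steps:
P = 10 (P = (9 + (22 + 20)) - 41 = (9 + 42) - 41 = 51 - 41 = 10)
m(l, k) = √(k² + l²)
h(B) = 10*B
m(92, -24) - h(4) = √((-24)² + 92²) - 10*4 = √(576 + 8464) - 1*40 = √9040 - 40 = 4*√565 - 40 = -40 + 4*√565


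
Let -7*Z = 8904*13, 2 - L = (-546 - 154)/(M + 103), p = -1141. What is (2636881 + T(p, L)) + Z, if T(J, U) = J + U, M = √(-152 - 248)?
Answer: 28834910954/11009 - 14000*I/11009 ≈ 2.6192e+6 - 1.2717*I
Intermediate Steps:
M = 20*I (M = √(-400) = 20*I ≈ 20.0*I)
L = 2 + 700*(103 - 20*I)/11009 (L = 2 - (-546 - 154)/(20*I + 103) = 2 - (-700)/(103 + 20*I) = 2 - (-700)*(103 - 20*I)/11009 = 2 + 700*(103 - 20*I)/11009 ≈ 8.5492 - 1.2717*I)
Z = -16536 (Z = -1272*13 = -⅐*115752 = -16536)
(2636881 + T(p, L)) + Z = (2636881 + (-1141 + (94118/11009 - 14000*I/11009))) - 16536 = (2636881 + (-12467151/11009 - 14000*I/11009)) - 16536 = (29016955778/11009 - 14000*I/11009) - 16536 = 28834910954/11009 - 14000*I/11009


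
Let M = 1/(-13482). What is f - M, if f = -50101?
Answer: -675461681/13482 ≈ -50101.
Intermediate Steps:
M = -1/13482 ≈ -7.4173e-5
f - M = -50101 - 1*(-1/13482) = -50101 + 1/13482 = -675461681/13482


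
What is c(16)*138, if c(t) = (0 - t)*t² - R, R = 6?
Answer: -566076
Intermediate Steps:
c(t) = -6 - t³ (c(t) = (0 - t)*t² - 1*6 = (-t)*t² - 6 = -t³ - 6 = -6 - t³)
c(16)*138 = (-6 - 1*16³)*138 = (-6 - 1*4096)*138 = (-6 - 4096)*138 = -4102*138 = -566076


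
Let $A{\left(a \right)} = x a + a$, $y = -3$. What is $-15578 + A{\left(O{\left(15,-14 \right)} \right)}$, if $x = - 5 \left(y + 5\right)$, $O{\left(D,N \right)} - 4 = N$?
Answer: $-15488$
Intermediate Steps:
$O{\left(D,N \right)} = 4 + N$
$x = -10$ ($x = - 5 \left(-3 + 5\right) = \left(-5\right) 2 = -10$)
$A{\left(a \right)} = - 9 a$ ($A{\left(a \right)} = - 10 a + a = - 9 a$)
$-15578 + A{\left(O{\left(15,-14 \right)} \right)} = -15578 - 9 \left(4 - 14\right) = -15578 - -90 = -15578 + 90 = -15488$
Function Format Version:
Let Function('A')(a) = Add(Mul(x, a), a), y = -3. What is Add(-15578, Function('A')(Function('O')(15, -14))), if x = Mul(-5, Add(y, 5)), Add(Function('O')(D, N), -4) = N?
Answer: -15488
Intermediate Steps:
Function('O')(D, N) = Add(4, N)
x = -10 (x = Mul(-5, Add(-3, 5)) = Mul(-5, 2) = -10)
Function('A')(a) = Mul(-9, a) (Function('A')(a) = Add(Mul(-10, a), a) = Mul(-9, a))
Add(-15578, Function('A')(Function('O')(15, -14))) = Add(-15578, Mul(-9, Add(4, -14))) = Add(-15578, Mul(-9, -10)) = Add(-15578, 90) = -15488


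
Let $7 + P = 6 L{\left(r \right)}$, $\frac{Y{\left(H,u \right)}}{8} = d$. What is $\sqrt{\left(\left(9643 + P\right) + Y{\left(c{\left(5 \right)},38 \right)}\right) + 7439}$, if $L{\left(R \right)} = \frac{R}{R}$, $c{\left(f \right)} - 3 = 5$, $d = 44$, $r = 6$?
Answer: $3 \sqrt{1937} \approx 132.03$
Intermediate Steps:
$c{\left(f \right)} = 8$ ($c{\left(f \right)} = 3 + 5 = 8$)
$Y{\left(H,u \right)} = 352$ ($Y{\left(H,u \right)} = 8 \cdot 44 = 352$)
$L{\left(R \right)} = 1$
$P = -1$ ($P = -7 + 6 \cdot 1 = -7 + 6 = -1$)
$\sqrt{\left(\left(9643 + P\right) + Y{\left(c{\left(5 \right)},38 \right)}\right) + 7439} = \sqrt{\left(\left(9643 - 1\right) + 352\right) + 7439} = \sqrt{\left(9642 + 352\right) + 7439} = \sqrt{9994 + 7439} = \sqrt{17433} = 3 \sqrt{1937}$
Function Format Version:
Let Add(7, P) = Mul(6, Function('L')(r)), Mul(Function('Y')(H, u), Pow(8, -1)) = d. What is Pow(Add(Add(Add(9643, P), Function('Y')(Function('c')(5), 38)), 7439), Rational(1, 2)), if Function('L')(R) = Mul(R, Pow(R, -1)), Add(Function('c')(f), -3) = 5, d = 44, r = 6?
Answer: Mul(3, Pow(1937, Rational(1, 2))) ≈ 132.03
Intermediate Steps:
Function('c')(f) = 8 (Function('c')(f) = Add(3, 5) = 8)
Function('Y')(H, u) = 352 (Function('Y')(H, u) = Mul(8, 44) = 352)
Function('L')(R) = 1
P = -1 (P = Add(-7, Mul(6, 1)) = Add(-7, 6) = -1)
Pow(Add(Add(Add(9643, P), Function('Y')(Function('c')(5), 38)), 7439), Rational(1, 2)) = Pow(Add(Add(Add(9643, -1), 352), 7439), Rational(1, 2)) = Pow(Add(Add(9642, 352), 7439), Rational(1, 2)) = Pow(Add(9994, 7439), Rational(1, 2)) = Pow(17433, Rational(1, 2)) = Mul(3, Pow(1937, Rational(1, 2)))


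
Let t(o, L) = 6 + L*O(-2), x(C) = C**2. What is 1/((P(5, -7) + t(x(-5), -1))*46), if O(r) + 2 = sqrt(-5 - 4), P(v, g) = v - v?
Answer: 4/1679 + 3*I/3358 ≈ 0.0023824 + 0.00089339*I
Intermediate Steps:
P(v, g) = 0
O(r) = -2 + 3*I (O(r) = -2 + sqrt(-5 - 4) = -2 + sqrt(-9) = -2 + 3*I)
t(o, L) = 6 + L*(-2 + 3*I)
1/((P(5, -7) + t(x(-5), -1))*46) = 1/((0 + (6 - 1*(-1)*(2 - 3*I)))*46) = 1/((0 + (6 + (2 - 3*I)))*46) = 1/((0 + (8 - 3*I))*46) = 1/((8 - 3*I)*46) = 1/(368 - 138*I) = (368 + 138*I)/154468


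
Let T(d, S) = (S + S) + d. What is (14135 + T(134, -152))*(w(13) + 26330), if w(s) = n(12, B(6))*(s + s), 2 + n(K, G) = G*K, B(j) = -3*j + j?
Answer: 314687310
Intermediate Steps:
B(j) = -2*j
n(K, G) = -2 + G*K
T(d, S) = d + 2*S (T(d, S) = 2*S + d = d + 2*S)
w(s) = -292*s (w(s) = (-2 - 2*6*12)*(s + s) = (-2 - 12*12)*(2*s) = (-2 - 144)*(2*s) = -292*s)
(14135 + T(134, -152))*(w(13) + 26330) = (14135 + (134 + 2*(-152)))*(-292*13 + 26330) = (14135 + (134 - 304))*(-3796 + 26330) = (14135 - 170)*22534 = 13965*22534 = 314687310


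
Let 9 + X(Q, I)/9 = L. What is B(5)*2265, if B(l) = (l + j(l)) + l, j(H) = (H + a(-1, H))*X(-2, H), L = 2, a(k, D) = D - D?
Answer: -690825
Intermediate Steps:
a(k, D) = 0
X(Q, I) = -63 (X(Q, I) = -81 + 9*2 = -81 + 18 = -63)
j(H) = -63*H (j(H) = (H + 0)*(-63) = H*(-63) = -63*H)
B(l) = -61*l (B(l) = (l - 63*l) + l = -62*l + l = -61*l)
B(5)*2265 = -61*5*2265 = -305*2265 = -690825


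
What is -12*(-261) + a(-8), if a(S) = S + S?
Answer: 3116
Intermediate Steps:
a(S) = 2*S
-12*(-261) + a(-8) = -12*(-261) + 2*(-8) = 3132 - 16 = 3116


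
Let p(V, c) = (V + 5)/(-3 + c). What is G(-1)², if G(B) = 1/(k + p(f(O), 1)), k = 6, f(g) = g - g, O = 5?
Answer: 4/49 ≈ 0.081633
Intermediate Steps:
f(g) = 0
p(V, c) = (5 + V)/(-3 + c)
G(B) = 2/7 (G(B) = 1/(6 + (5 + 0)/(-3 + 1)) = 1/(6 + 5/(-2)) = 1/(6 - ½*5) = 1/(6 - 5/2) = 1/(7/2) = 2/7)
G(-1)² = (2/7)² = 4/49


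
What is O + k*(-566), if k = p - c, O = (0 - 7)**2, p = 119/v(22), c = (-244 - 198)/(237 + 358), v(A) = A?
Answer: -1321706/385 ≈ -3433.0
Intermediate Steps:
c = -26/35 (c = -442/595 = -442*1/595 = -26/35 ≈ -0.74286)
p = 119/22 ≈ 5.4091
O = 49 (O = (-7)**2 = 49)
k = 4737/770 (k = 119/22 - 1*(-26/35) = 119/22 + 26/35 = 4737/770 ≈ 6.1519)
O + k*(-566) = 49 + (4737/770)*(-566) = 49 - 1340571/385 = -1321706/385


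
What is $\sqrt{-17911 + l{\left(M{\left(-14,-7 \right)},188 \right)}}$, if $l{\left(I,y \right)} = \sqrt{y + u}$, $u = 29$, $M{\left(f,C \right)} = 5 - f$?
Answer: $\sqrt{-17911 + \sqrt{217}} \approx 133.78 i$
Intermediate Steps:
$l{\left(I,y \right)} = \sqrt{29 + y}$ ($l{\left(I,y \right)} = \sqrt{y + 29} = \sqrt{29 + y}$)
$\sqrt{-17911 + l{\left(M{\left(-14,-7 \right)},188 \right)}} = \sqrt{-17911 + \sqrt{29 + 188}} = \sqrt{-17911 + \sqrt{217}}$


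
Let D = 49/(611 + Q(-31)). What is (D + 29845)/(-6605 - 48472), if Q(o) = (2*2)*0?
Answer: -6078448/11217349 ≈ -0.54188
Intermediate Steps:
Q(o) = 0 (Q(o) = 4*0 = 0)
D = 49/611 (D = 49/(611 + 0) = 49/611 ≈ 0.080196)
(D + 29845)/(-6605 - 48472) = (49/611 + 29845)/(-6605 - 48472) = (18235344/611)/(-55077) = (18235344/611)*(-1/55077) = -6078448/11217349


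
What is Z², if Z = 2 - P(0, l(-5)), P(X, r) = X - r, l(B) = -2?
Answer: 0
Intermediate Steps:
Z = 0 (Z = 2 - (0 - 1*(-2)) = 2 - (0 + 2) = 2 - 1*2 = 2 - 2 = 0)
Z² = 0² = 0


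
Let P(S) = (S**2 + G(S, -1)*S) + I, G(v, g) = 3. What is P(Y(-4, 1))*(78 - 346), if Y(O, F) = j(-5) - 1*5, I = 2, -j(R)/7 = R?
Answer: -265856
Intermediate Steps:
j(R) = -7*R
Y(O, F) = 30 (Y(O, F) = -7*(-5) - 1*5 = 35 - 5 = 30)
P(S) = 2 + S**2 + 3*S (P(S) = (S**2 + 3*S) + 2 = 2 + S**2 + 3*S)
P(Y(-4, 1))*(78 - 346) = (2 + 30**2 + 3*30)*(78 - 346) = (2 + 900 + 90)*(-268) = 992*(-268) = -265856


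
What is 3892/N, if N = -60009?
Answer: -3892/60009 ≈ -0.064857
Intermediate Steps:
3892/N = 3892/(-60009) = 3892*(-1/60009) = -3892/60009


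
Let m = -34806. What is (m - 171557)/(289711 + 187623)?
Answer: -206363/477334 ≈ -0.43232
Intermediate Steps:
(m - 171557)/(289711 + 187623) = (-34806 - 171557)/(289711 + 187623) = -206363/477334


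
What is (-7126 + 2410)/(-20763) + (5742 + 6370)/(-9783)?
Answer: -7605364/7523127 ≈ -1.0109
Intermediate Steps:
(-7126 + 2410)/(-20763) + (5742 + 6370)/(-9783) = -4716*(-1/20763) + 12112*(-1/9783) = 524/2307 - 12112/9783 = -7605364/7523127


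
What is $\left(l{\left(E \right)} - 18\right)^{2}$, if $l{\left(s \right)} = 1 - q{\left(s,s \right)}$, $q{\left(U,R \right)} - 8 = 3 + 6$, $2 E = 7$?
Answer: $1156$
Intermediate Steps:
$E = \frac{7}{2}$ ($E = \frac{1}{2} \cdot 7 = \frac{7}{2} \approx 3.5$)
$q{\left(U,R \right)} = 17$ ($q{\left(U,R \right)} = 8 + \left(3 + 6\right) = 8 + 9 = 17$)
$l{\left(s \right)} = -16$ ($l{\left(s \right)} = 1 - 17 = -16$)
$\left(l{\left(E \right)} - 18\right)^{2} = \left(-16 - 18\right)^{2} = \left(-34\right)^{2} = 1156$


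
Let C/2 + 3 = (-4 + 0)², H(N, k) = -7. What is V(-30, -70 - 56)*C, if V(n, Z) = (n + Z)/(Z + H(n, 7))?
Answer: 4056/133 ≈ 30.496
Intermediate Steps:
V(n, Z) = (Z + n)/(-7 + Z) (V(n, Z) = (n + Z)/(Z - 7) = (Z + n)/(-7 + Z))
C = 26 (C = -6 + 2*(-4 + 0)² = -6 + 2*(-4)² = -6 + 2*16 = -6 + 32 = 26)
V(-30, -70 - 56)*C = (((-70 - 56) - 30)/(-7 + (-70 - 56)))*26 = ((-126 - 30)/(-7 - 126))*26 = (-156/(-133))*26 = -1/133*(-156)*26 = (156/133)*26 = 4056/133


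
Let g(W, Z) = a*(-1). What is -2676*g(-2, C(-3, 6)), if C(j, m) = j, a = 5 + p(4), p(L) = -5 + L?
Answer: 10704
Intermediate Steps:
a = 4 (a = 5 + (-5 + 4) = 5 - 1 = 4)
g(W, Z) = -4 (g(W, Z) = 4*(-1) = -4)
-2676*g(-2, C(-3, 6)) = -2676*(-4) = 10704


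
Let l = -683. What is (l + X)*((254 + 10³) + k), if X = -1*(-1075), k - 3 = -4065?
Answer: -1100736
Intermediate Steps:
k = -4062 (k = 3 - 4065 = -4062)
X = 1075
(l + X)*((254 + 10³) + k) = (-683 + 1075)*((254 + 10³) - 4062) = 392*((254 + 1000) - 4062) = 392*(1254 - 4062) = 392*(-2808) = -1100736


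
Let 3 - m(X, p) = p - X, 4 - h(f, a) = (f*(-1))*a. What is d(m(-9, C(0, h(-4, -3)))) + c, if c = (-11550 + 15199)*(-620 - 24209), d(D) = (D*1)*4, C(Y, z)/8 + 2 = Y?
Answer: -90600981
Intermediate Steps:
h(f, a) = 4 + a*f (h(f, a) = 4 - f*(-1)*a = 4 - (-f)*a = 4 - (-1)*a*f = 4 + a*f)
C(Y, z) = -16 + 8*Y
m(X, p) = 3 + X - p (m(X, p) = 3 - (p - X) = 3 + (X - p) = 3 + X - p)
d(D) = 4*D (d(D) = D*4 = 4*D)
c = -90601021 (c = 3649*(-24829) = -90601021)
d(m(-9, C(0, h(-4, -3)))) + c = 4*(3 - 9 - (-16 + 8*0)) - 90601021 = 4*(3 - 9 - (-16 + 0)) - 90601021 = 4*(3 - 9 - 1*(-16)) - 90601021 = 4*(3 - 9 + 16) - 90601021 = 4*10 - 90601021 = 40 - 90601021 = -90600981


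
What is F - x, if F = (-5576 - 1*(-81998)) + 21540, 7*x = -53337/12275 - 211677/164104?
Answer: 197333982082089/2014376600 ≈ 97963.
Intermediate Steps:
x = -1621592889/2014376600 (x = (-53337/12275 - 211677/164104)/7 = (⅐)*(-11351150223/2014376600) = -1621592889/2014376600 ≈ -0.80501)
F = 97962 (F = (-5576 + 81998) + 21540 = 76422 + 21540 = 97962)
F - x = 97962 - 1*(-1621592889/2014376600) = 97962 + 1621592889/2014376600 = 197333982082089/2014376600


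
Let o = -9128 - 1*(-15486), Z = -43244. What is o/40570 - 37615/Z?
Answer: 900492951/877204540 ≈ 1.0265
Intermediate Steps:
o = 6358 (o = -9128 + 15486 = 6358)
o/40570 - 37615/Z = 6358/40570 - 37615/(-43244) = 6358*(1/40570) - 37615*(-1/43244) = 3179/20285 + 37615/43244 = 900492951/877204540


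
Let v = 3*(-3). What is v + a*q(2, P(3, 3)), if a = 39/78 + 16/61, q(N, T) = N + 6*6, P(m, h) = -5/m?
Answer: 1218/61 ≈ 19.967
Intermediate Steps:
q(N, T) = 36 + N (q(N, T) = N + 36 = 36 + N)
a = 93/122 (a = 39*(1/78) + 16*(1/61) = ½ + 16/61 = 93/122 ≈ 0.76229)
v = -9
v + a*q(2, P(3, 3)) = -9 + 93*(36 + 2)/122 = -9 + (93/122)*38 = -9 + 1767/61 = 1218/61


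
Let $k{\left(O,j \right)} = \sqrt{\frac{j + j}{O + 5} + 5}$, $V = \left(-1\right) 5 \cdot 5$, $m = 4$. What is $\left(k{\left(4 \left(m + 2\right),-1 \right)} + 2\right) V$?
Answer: $-50 - \frac{25 \sqrt{4147}}{29} \approx -105.51$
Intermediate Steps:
$V = -25$ ($V = \left(-5\right) 5 = -25$)
$k{\left(O,j \right)} = \sqrt{5 + \frac{2 j}{5 + O}}$ ($k{\left(O,j \right)} = \sqrt{\frac{2 j}{5 + O} + 5} = \sqrt{5 + \frac{2 j}{5 + O}}$)
$\left(k{\left(4 \left(m + 2\right),-1 \right)} + 2\right) V = \left(\sqrt{\frac{25 + 2 \left(-1\right) + 5 \cdot 4 \left(4 + 2\right)}{5 + 4 \left(4 + 2\right)}} + 2\right) \left(-25\right) = \left(\sqrt{\frac{25 - 2 + 5 \cdot 4 \cdot 6}{5 + 4 \cdot 6}} + 2\right) \left(-25\right) = \left(\sqrt{\frac{25 - 2 + 5 \cdot 24}{5 + 24}} + 2\right) \left(-25\right) = \left(\sqrt{\frac{25 - 2 + 120}{29}} + 2\right) \left(-25\right) = \left(\sqrt{\frac{1}{29} \cdot 143} + 2\right) \left(-25\right) = \left(\sqrt{\frac{143}{29}} + 2\right) \left(-25\right) = \left(\frac{\sqrt{4147}}{29} + 2\right) \left(-25\right) = \left(2 + \frac{\sqrt{4147}}{29}\right) \left(-25\right) = -50 - \frac{25 \sqrt{4147}}{29}$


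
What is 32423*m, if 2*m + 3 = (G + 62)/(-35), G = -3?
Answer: -2658686/35 ≈ -75963.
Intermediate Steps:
m = -82/35 (m = -3/2 + ((-3 + 62)/(-35))/2 = -3/2 + (59*(-1/35))/2 = -3/2 + (1/2)*(-59/35) = -3/2 - 59/70 = -82/35 ≈ -2.3429)
32423*m = 32423*(-82/35) = -2658686/35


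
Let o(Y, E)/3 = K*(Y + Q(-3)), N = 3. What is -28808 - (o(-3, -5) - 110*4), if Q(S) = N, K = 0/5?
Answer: -28368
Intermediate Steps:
K = 0 (K = 0*(⅕) = 0)
Q(S) = 3
o(Y, E) = 0 (o(Y, E) = 3*(0*(Y + 3)) = 3*(0*(3 + Y)) = 3*0 = 0)
-28808 - (o(-3, -5) - 110*4) = -28808 - (0 - 110*4) = -28808 - (0 - 440) = -28808 - 1*(-440) = -28808 + 440 = -28368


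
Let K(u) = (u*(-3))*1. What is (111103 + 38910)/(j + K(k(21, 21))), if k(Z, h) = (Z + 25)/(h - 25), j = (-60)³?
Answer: -300026/431931 ≈ -0.69462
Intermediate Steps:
j = -216000
k(Z, h) = (25 + Z)/(-25 + h)
K(u) = -3*u (K(u) = -3*u*1 = -3*u)
(111103 + 38910)/(j + K(k(21, 21))) = (111103 + 38910)/(-216000 - 3*(25 + 21)/(-25 + 21)) = 150013/(-216000 - 3*46/(-4)) = 150013/(-216000 - (-3)*46/4) = 150013/(-216000 - 3*(-23/2)) = 150013/(-216000 + 69/2) = 150013/(-431931/2) = 150013*(-2/431931) = -300026/431931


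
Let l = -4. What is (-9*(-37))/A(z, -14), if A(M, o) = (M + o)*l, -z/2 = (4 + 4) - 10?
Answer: 333/40 ≈ 8.3250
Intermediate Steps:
z = 4 (z = -2*((4 + 4) - 10) = -2*(8 - 10) = -2*(-2) = 4)
A(M, o) = -4*M - 4*o (A(M, o) = (M + o)*(-4) = -4*M - 4*o)
(-9*(-37))/A(z, -14) = (-9*(-37))/(-4*4 - 4*(-14)) = 333/(-16 + 56) = 333/40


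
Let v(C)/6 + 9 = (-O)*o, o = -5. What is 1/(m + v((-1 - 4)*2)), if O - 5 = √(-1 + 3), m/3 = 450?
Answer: 241/348186 - 5*√2/348186 ≈ 0.00067185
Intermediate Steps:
m = 1350 (m = 3*450 = 1350)
O = 5 + √2 (O = 5 + √(-1 + 3) = 5 + √2 ≈ 6.4142)
v(C) = 96 + 30*√2 (v(C) = -54 + 6*(-(5 + √2)*(-5)) = -54 + 6*((-5 - √2)*(-5)) = -54 + 6*(25 + 5*√2) = -54 + (150 + 30*√2) = 96 + 30*√2)
1/(m + v((-1 - 4)*2)) = 1/(1350 + (96 + 30*√2)) = 1/(1446 + 30*√2)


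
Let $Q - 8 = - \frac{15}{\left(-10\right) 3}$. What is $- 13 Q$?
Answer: $- \frac{221}{2} \approx -110.5$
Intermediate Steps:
$Q = \frac{17}{2}$ ($Q = 8 - \frac{15}{\left(-10\right) 3} = 8 - \frac{15}{-30} = 8 - - \frac{1}{2} = 8 + \frac{1}{2} = \frac{17}{2} \approx 8.5$)
$- 13 Q = \left(-13\right) \frac{17}{2} = - \frac{221}{2}$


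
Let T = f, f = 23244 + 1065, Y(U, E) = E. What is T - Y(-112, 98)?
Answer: 24211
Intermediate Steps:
f = 24309
T = 24309
T - Y(-112, 98) = 24309 - 1*98 = 24309 - 98 = 24211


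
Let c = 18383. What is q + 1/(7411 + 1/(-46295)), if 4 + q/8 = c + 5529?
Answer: 65621195002711/343092244 ≈ 1.9126e+5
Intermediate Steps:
q = 191264 (q = -32 + 8*(18383 + 5529) = -32 + 8*23912 = -32 + 191296 = 191264)
q + 1/(7411 + 1/(-46295)) = 191264 + 1/(7411 + 1/(-46295)) = 191264 + 1/(7411 - 1/46295) = 191264 + 1/(343092244/46295) = 191264 + 46295/343092244 = 65621195002711/343092244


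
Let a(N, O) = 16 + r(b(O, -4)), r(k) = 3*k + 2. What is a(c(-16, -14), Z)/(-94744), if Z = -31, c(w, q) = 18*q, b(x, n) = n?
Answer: -3/47372 ≈ -6.3329e-5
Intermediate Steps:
r(k) = 2 + 3*k
a(N, O) = 6 (a(N, O) = 16 + (2 + 3*(-4)) = 16 + (2 - 12) = 16 - 10 = 6)
a(c(-16, -14), Z)/(-94744) = 6/(-94744) = 6*(-1/94744) = -3/47372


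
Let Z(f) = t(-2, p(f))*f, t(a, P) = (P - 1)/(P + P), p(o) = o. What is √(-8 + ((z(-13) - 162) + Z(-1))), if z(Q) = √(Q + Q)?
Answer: √(-171 + I*√26) ≈ 0.1949 + 13.078*I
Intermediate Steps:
t(a, P) = (-1 + P)/(2*P) (t(a, P) = (-1 + P)/((2*P)) = (-1 + P)*(1/(2*P)) = (-1 + P)/(2*P))
z(Q) = √2*√Q (z(Q) = √(2*Q) = √2*√Q)
Z(f) = -½ + f/2 (Z(f) = ((-1 + f)/(2*f))*f = -½ + f/2)
√(-8 + ((z(-13) - 162) + Z(-1))) = √(-8 + ((√2*√(-13) - 162) + (-½ + (½)*(-1)))) = √(-8 + ((√2*(I*√13) - 162) + (-½ - ½))) = √(-8 + ((I*√26 - 162) - 1)) = √(-8 + ((-162 + I*√26) - 1)) = √(-8 + (-163 + I*√26)) = √(-171 + I*√26)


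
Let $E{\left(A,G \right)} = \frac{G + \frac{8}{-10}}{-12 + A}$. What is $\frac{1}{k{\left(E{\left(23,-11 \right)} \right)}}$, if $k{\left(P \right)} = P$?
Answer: $- \frac{55}{59} \approx -0.9322$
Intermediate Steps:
$E{\left(A,G \right)} = \frac{- \frac{4}{5} + G}{-12 + A}$ ($E{\left(A,G \right)} = \frac{G + 8 \left(- \frac{1}{10}\right)}{-12 + A} = \frac{G - \frac{4}{5}}{-12 + A} = \frac{- \frac{4}{5} + G}{-12 + A}$)
$\frac{1}{k{\left(E{\left(23,-11 \right)} \right)}} = \frac{1}{\frac{1}{-12 + 23} \left(- \frac{4}{5} - 11\right)} = \frac{1}{\frac{1}{11} \left(- \frac{59}{5}\right)} = \frac{1}{- \frac{59}{55}} = - \frac{55}{59}$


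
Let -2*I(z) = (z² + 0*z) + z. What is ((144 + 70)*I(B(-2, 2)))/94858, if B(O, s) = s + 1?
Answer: -642/47429 ≈ -0.013536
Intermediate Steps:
B(O, s) = 1 + s
I(z) = -z/2 - z²/2 (I(z) = -((z² + 0*z) + z)/2 = -((z² + 0) + z)/2 = -(z² + z)/2 = -(z + z²)/2 = -z/2 - z²/2)
((144 + 70)*I(B(-2, 2)))/94858 = ((144 + 70)*(-(1 + 2)*(1 + (1 + 2))/2))/94858 = (214*(-½*3*(1 + 3)))*(1/94858) = (214*(-½*3*4))*(1/94858) = (214*(-6))*(1/94858) = -1284*1/94858 = -642/47429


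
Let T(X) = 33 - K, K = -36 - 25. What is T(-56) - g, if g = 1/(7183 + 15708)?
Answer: 2151753/22891 ≈ 94.000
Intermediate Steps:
K = -61
T(X) = 94 (T(X) = 33 - 1*(-61) = 33 + 61 = 94)
g = 1/22891 ≈ 4.3685e-5
T(-56) - g = 94 - 1*1/22891 = 94 - 1/22891 = 2151753/22891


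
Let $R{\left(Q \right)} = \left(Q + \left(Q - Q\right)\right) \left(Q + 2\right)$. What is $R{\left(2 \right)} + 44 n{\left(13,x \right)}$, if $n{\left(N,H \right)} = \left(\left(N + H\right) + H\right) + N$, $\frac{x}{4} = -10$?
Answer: $-2368$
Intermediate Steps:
$R{\left(Q \right)} = Q \left(2 + Q\right)$ ($R{\left(Q \right)} = \left(Q + 0\right) \left(2 + Q\right) = Q \left(2 + Q\right)$)
$x = -40$ ($x = 4 \left(-10\right) = -40$)
$n{\left(N,H \right)} = 2 H + 2 N$ ($n{\left(N,H \right)} = \left(\left(H + N\right) + H\right) + N = \left(N + 2 H\right) + N = 2 H + 2 N$)
$R{\left(2 \right)} + 44 n{\left(13,x \right)} = 2 \left(2 + 2\right) + 44 \left(2 \left(-40\right) + 2 \cdot 13\right) = 2 \cdot 4 + 44 \left(-80 + 26\right) = 8 + 44 \left(-54\right) = 8 - 2376 = -2368$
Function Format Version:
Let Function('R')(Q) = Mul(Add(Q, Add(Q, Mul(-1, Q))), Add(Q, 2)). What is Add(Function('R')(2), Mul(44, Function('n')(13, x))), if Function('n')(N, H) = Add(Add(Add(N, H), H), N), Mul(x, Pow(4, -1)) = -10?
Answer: -2368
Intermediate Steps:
Function('R')(Q) = Mul(Q, Add(2, Q)) (Function('R')(Q) = Mul(Add(Q, 0), Add(2, Q)) = Mul(Q, Add(2, Q)))
x = -40 (x = Mul(4, -10) = -40)
Function('n')(N, H) = Add(Mul(2, H), Mul(2, N)) (Function('n')(N, H) = Add(Add(Add(H, N), H), N) = Add(Add(N, Mul(2, H)), N) = Add(Mul(2, H), Mul(2, N)))
Add(Function('R')(2), Mul(44, Function('n')(13, x))) = Add(Mul(2, Add(2, 2)), Mul(44, Add(Mul(2, -40), Mul(2, 13)))) = Add(Mul(2, 4), Mul(44, Add(-80, 26))) = Add(8, Mul(44, -54)) = Add(8, -2376) = -2368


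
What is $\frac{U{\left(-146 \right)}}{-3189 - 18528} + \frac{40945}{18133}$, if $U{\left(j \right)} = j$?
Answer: $\frac{891849983}{393794361} \approx 2.2648$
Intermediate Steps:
$\frac{U{\left(-146 \right)}}{-3189 - 18528} + \frac{40945}{18133} = - \frac{146}{-3189 - 18528} + \frac{40945}{18133} = - \frac{146}{-3189 - 18528} + 40945 \cdot \frac{1}{18133} = - \frac{146}{-21717} + \frac{40945}{18133} = \left(-146\right) \left(- \frac{1}{21717}\right) + \frac{40945}{18133} = \frac{146}{21717} + \frac{40945}{18133} = \frac{891849983}{393794361}$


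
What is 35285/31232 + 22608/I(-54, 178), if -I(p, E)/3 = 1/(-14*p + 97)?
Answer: -200765756971/31232 ≈ -6.4282e+6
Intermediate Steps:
I(p, E) = -3/(97 - 14*p) (I(p, E) = -3/(-14*p + 97) = -3/(97 - 14*p))
35285/31232 + 22608/I(-54, 178) = 35285/31232 + 22608/((3/(-97 + 14*(-54)))) = 35285*(1/31232) + 22608/((3/(-97 - 756))) = 35285/31232 + 22608/((3/(-853))) = 35285/31232 + 22608/((3*(-1/853))) = 35285/31232 + 22608/(-3/853) = 35285/31232 + 22608*(-853/3) = 35285/31232 - 6428208 = -200765756971/31232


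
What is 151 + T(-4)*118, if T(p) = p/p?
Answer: 269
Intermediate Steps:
T(p) = 1
151 + T(-4)*118 = 151 + 1*118 = 151 + 118 = 269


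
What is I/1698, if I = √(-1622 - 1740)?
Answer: 41*I*√2/1698 ≈ 0.034148*I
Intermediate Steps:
I = 41*I*√2 (I = √(-3362) = 41*I*√2 ≈ 57.983*I)
I/1698 = (41*I*√2)/1698 = (41*I*√2)*(1/1698) = 41*I*√2/1698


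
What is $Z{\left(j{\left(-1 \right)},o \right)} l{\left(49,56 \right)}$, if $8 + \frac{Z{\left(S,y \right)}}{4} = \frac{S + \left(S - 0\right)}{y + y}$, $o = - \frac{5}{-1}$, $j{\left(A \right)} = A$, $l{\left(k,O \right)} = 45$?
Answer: $-1476$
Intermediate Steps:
$o = 5$ ($o = \left(-5\right) \left(-1\right) = 5$)
$Z{\left(S,y \right)} = -32 + \frac{4 S}{y}$ ($Z{\left(S,y \right)} = -32 + 4 \frac{S + \left(S - 0\right)}{y + y} = -32 + 4 \frac{S + \left(S + 0\right)}{2 y} = -32 + 4 \left(S + S\right) \frac{1}{2 y} = -32 + 4 \cdot 2 S \frac{1}{2 y} = -32 + 4 \frac{S}{y} = -32 + \frac{4 S}{y}$)
$Z{\left(j{\left(-1 \right)},o \right)} l{\left(49,56 \right)} = \left(-32 + 4 \left(-1\right) \frac{1}{5}\right) 45 = \left(-32 - \frac{4}{5}\right) 45 = \left(- \frac{164}{5}\right) 45 = -1476$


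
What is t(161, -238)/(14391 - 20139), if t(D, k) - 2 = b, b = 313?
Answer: -105/1916 ≈ -0.054802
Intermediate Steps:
t(D, k) = 315 (t(D, k) = 2 + 313 = 315)
t(161, -238)/(14391 - 20139) = 315/(14391 - 20139) = 315/(-5748) = 315*(-1/5748) = -105/1916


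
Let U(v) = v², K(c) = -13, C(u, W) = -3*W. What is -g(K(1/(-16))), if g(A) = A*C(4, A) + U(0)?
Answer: 507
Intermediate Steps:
g(A) = -3*A² (g(A) = A*(-3*A) + 0² = -3*A² + 0 = -3*A²)
-g(K(1/(-16))) = -(-3)*(-13)² = -(-3)*169 = -1*(-507) = 507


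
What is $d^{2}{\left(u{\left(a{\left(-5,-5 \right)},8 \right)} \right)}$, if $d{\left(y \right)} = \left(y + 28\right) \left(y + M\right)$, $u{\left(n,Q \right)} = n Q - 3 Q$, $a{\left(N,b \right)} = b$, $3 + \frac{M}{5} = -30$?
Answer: $67963536$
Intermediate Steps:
$M = -165$ ($M = -15 + 5 \left(-30\right) = -15 - 150 = -165$)
$u{\left(n,Q \right)} = - 3 Q + Q n$ ($u{\left(n,Q \right)} = Q n - 3 Q = - 3 Q + Q n$)
$d{\left(y \right)} = \left(-165 + y\right) \left(28 + y\right)$ ($d{\left(y \right)} = \left(y + 28\right) \left(y - 165\right) = \left(28 + y\right) \left(-165 + y\right) = \left(-165 + y\right) \left(28 + y\right)$)
$d^{2}{\left(u{\left(a{\left(-5,-5 \right)},8 \right)} \right)} = \left(-4620 + \left(8 \left(-3 - 5\right)\right)^{2} - 137 \cdot 8 \left(-3 - 5\right)\right)^{2} = \left(-4620 + \left(8 \left(-8\right)\right)^{2} - 137 \cdot 8 \left(-8\right)\right)^{2} = \left(-4620 + \left(-64\right)^{2} - -8768\right)^{2} = \left(-4620 + 4096 + 8768\right)^{2} = 8244^{2} = 67963536$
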